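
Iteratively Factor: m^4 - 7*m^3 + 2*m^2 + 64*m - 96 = (m - 2)*(m^3 - 5*m^2 - 8*m + 48) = (m - 4)*(m - 2)*(m^2 - m - 12) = (m - 4)^2*(m - 2)*(m + 3)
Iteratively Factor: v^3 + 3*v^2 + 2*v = (v)*(v^2 + 3*v + 2) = v*(v + 2)*(v + 1)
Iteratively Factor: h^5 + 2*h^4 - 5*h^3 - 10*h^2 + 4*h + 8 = (h + 1)*(h^4 + h^3 - 6*h^2 - 4*h + 8) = (h - 2)*(h + 1)*(h^3 + 3*h^2 - 4) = (h - 2)*(h + 1)*(h + 2)*(h^2 + h - 2) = (h - 2)*(h + 1)*(h + 2)^2*(h - 1)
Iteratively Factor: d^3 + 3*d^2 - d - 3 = (d + 3)*(d^2 - 1) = (d - 1)*(d + 3)*(d + 1)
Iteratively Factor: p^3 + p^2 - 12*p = (p + 4)*(p^2 - 3*p) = (p - 3)*(p + 4)*(p)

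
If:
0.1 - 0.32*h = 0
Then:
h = 0.31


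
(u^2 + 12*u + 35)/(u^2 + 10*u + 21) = (u + 5)/(u + 3)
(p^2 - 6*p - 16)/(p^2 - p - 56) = (p + 2)/(p + 7)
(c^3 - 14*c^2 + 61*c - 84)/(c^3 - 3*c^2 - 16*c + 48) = (c - 7)/(c + 4)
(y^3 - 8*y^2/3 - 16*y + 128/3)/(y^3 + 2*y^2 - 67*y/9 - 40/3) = 3*(y^2 - 16)/(3*y^2 + 14*y + 15)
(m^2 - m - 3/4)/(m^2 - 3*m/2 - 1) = (m - 3/2)/(m - 2)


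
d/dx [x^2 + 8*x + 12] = 2*x + 8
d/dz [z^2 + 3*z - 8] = 2*z + 3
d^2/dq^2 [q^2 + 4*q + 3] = 2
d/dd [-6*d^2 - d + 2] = -12*d - 1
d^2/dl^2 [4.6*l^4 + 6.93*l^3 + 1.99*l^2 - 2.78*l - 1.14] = 55.2*l^2 + 41.58*l + 3.98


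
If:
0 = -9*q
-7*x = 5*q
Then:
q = 0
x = 0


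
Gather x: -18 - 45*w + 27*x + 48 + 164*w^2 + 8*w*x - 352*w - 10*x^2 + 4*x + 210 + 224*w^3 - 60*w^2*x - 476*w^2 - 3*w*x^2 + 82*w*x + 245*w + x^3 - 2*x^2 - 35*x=224*w^3 - 312*w^2 - 152*w + x^3 + x^2*(-3*w - 12) + x*(-60*w^2 + 90*w - 4) + 240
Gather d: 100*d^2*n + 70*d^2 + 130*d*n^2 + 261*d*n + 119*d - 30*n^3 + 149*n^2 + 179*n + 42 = d^2*(100*n + 70) + d*(130*n^2 + 261*n + 119) - 30*n^3 + 149*n^2 + 179*n + 42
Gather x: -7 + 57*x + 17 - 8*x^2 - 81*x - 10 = -8*x^2 - 24*x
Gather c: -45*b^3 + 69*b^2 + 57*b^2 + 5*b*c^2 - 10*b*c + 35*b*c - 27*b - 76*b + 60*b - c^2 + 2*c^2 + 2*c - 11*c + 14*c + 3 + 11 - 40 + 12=-45*b^3 + 126*b^2 - 43*b + c^2*(5*b + 1) + c*(25*b + 5) - 14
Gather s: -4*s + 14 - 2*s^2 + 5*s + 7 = -2*s^2 + s + 21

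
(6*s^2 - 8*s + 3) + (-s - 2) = 6*s^2 - 9*s + 1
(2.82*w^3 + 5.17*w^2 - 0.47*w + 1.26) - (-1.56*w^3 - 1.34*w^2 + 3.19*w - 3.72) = 4.38*w^3 + 6.51*w^2 - 3.66*w + 4.98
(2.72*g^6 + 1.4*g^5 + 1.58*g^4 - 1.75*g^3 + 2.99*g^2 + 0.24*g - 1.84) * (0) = 0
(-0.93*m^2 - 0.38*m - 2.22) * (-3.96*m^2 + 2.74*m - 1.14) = 3.6828*m^4 - 1.0434*m^3 + 8.8102*m^2 - 5.6496*m + 2.5308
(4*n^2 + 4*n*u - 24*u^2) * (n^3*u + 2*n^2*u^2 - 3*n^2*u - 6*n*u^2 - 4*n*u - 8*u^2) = 4*n^5*u + 12*n^4*u^2 - 12*n^4*u - 16*n^3*u^3 - 36*n^3*u^2 - 16*n^3*u - 48*n^2*u^4 + 48*n^2*u^3 - 48*n^2*u^2 + 144*n*u^4 + 64*n*u^3 + 192*u^4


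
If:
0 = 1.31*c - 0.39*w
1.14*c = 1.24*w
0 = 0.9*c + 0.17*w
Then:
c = 0.00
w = 0.00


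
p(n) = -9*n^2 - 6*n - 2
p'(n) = -18*n - 6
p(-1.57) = -14.76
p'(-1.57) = 22.26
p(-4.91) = -189.51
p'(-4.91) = 82.38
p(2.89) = -94.51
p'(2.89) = -58.02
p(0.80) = -12.56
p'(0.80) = -20.40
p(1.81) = -42.34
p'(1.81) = -38.58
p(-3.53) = -92.97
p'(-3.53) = 57.54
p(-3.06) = -67.91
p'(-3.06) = 49.08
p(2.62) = -79.50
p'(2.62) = -53.16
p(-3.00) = -65.00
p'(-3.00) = 48.00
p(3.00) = -101.00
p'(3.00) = -60.00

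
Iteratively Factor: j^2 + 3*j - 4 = (j + 4)*(j - 1)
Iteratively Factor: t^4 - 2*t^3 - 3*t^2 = (t - 3)*(t^3 + t^2) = (t - 3)*(t + 1)*(t^2) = t*(t - 3)*(t + 1)*(t)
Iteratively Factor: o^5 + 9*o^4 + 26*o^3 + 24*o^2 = (o + 3)*(o^4 + 6*o^3 + 8*o^2) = (o + 3)*(o + 4)*(o^3 + 2*o^2) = o*(o + 3)*(o + 4)*(o^2 + 2*o) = o^2*(o + 3)*(o + 4)*(o + 2)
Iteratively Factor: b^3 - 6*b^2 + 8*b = (b - 2)*(b^2 - 4*b) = (b - 4)*(b - 2)*(b)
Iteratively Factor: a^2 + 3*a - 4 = (a + 4)*(a - 1)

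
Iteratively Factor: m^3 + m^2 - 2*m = (m)*(m^2 + m - 2) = m*(m - 1)*(m + 2)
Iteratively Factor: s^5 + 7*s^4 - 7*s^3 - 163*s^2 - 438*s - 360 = (s + 3)*(s^4 + 4*s^3 - 19*s^2 - 106*s - 120) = (s + 2)*(s + 3)*(s^3 + 2*s^2 - 23*s - 60) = (s - 5)*(s + 2)*(s + 3)*(s^2 + 7*s + 12) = (s - 5)*(s + 2)*(s + 3)*(s + 4)*(s + 3)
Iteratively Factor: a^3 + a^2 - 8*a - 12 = (a + 2)*(a^2 - a - 6) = (a - 3)*(a + 2)*(a + 2)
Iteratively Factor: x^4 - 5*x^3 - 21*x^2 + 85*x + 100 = (x + 1)*(x^3 - 6*x^2 - 15*x + 100) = (x + 1)*(x + 4)*(x^2 - 10*x + 25) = (x - 5)*(x + 1)*(x + 4)*(x - 5)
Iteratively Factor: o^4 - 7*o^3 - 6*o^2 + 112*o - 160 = (o - 2)*(o^3 - 5*o^2 - 16*o + 80) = (o - 2)*(o + 4)*(o^2 - 9*o + 20) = (o - 5)*(o - 2)*(o + 4)*(o - 4)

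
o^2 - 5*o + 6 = (o - 3)*(o - 2)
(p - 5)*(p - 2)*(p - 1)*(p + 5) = p^4 - 3*p^3 - 23*p^2 + 75*p - 50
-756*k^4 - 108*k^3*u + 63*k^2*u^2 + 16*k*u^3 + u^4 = (-3*k + u)*(6*k + u)^2*(7*k + u)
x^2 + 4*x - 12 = (x - 2)*(x + 6)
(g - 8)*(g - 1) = g^2 - 9*g + 8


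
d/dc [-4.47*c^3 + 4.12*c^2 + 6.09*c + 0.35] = -13.41*c^2 + 8.24*c + 6.09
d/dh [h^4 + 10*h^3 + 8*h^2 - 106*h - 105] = 4*h^3 + 30*h^2 + 16*h - 106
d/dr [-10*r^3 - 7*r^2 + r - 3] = -30*r^2 - 14*r + 1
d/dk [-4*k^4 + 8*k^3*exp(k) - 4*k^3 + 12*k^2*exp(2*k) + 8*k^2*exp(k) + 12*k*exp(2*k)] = 8*k^3*exp(k) - 16*k^3 + 24*k^2*exp(2*k) + 32*k^2*exp(k) - 12*k^2 + 48*k*exp(2*k) + 16*k*exp(k) + 12*exp(2*k)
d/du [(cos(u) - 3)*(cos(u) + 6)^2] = -3*(cos(u) + 6)*sin(u)*cos(u)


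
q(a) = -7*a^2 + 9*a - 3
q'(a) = 9 - 14*a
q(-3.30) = -108.93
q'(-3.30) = 55.20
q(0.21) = -1.42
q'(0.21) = 6.06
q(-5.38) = -254.03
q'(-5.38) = 84.32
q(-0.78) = -14.28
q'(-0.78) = 19.92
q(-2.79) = -82.60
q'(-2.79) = 48.06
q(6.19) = -215.50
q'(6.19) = -77.66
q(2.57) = -26.10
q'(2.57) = -26.98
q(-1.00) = -19.00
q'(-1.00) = 23.00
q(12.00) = -903.00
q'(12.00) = -159.00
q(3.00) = -39.00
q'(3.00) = -33.00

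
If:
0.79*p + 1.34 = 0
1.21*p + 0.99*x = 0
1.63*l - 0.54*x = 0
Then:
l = 0.69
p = -1.70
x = 2.07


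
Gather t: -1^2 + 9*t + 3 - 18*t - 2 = -9*t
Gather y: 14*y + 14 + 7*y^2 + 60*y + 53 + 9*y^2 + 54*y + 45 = 16*y^2 + 128*y + 112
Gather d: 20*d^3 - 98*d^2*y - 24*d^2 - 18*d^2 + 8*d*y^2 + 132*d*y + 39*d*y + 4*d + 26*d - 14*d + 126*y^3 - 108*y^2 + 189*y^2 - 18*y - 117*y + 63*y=20*d^3 + d^2*(-98*y - 42) + d*(8*y^2 + 171*y + 16) + 126*y^3 + 81*y^2 - 72*y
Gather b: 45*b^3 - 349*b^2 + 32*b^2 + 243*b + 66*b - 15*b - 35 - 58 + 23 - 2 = 45*b^3 - 317*b^2 + 294*b - 72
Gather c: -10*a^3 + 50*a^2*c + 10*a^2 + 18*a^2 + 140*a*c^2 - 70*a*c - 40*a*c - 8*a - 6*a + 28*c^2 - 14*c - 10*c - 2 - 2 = -10*a^3 + 28*a^2 - 14*a + c^2*(140*a + 28) + c*(50*a^2 - 110*a - 24) - 4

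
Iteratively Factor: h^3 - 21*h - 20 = (h + 1)*(h^2 - h - 20) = (h + 1)*(h + 4)*(h - 5)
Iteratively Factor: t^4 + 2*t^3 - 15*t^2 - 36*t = (t + 3)*(t^3 - t^2 - 12*t) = (t - 4)*(t + 3)*(t^2 + 3*t) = (t - 4)*(t + 3)^2*(t)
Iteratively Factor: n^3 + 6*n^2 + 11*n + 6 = (n + 1)*(n^2 + 5*n + 6) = (n + 1)*(n + 3)*(n + 2)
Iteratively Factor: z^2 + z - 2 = (z + 2)*(z - 1)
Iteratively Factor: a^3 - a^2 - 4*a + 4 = (a - 2)*(a^2 + a - 2) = (a - 2)*(a - 1)*(a + 2)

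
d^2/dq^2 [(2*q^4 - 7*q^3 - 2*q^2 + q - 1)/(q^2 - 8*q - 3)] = 2*(2*q^6 - 48*q^5 + 366*q^4 - 100*q^3 - 417*q^2 - 156*q - 109)/(q^6 - 24*q^5 + 183*q^4 - 368*q^3 - 549*q^2 - 216*q - 27)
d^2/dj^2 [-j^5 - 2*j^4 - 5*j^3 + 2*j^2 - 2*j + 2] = -20*j^3 - 24*j^2 - 30*j + 4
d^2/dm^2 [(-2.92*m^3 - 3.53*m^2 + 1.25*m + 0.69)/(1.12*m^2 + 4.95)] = (3.5527136788005e-15*m^4 + 35.51296*m^3 + 122.615136*m^2 - 470.8638*m - 180.63837)/(1.404928*m^6 + 18.62784*m^4 + 82.3284*m^2 + 121.287375)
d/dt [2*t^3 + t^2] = 2*t*(3*t + 1)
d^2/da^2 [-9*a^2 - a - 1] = -18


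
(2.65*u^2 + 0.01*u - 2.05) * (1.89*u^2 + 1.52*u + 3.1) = 5.0085*u^4 + 4.0469*u^3 + 4.3557*u^2 - 3.085*u - 6.355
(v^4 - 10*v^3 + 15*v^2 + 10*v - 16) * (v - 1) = v^5 - 11*v^4 + 25*v^3 - 5*v^2 - 26*v + 16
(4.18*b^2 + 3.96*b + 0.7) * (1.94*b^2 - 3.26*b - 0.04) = 8.1092*b^4 - 5.9444*b^3 - 11.7188*b^2 - 2.4404*b - 0.028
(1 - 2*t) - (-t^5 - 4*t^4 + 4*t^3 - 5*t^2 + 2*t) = t^5 + 4*t^4 - 4*t^3 + 5*t^2 - 4*t + 1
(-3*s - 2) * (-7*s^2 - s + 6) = 21*s^3 + 17*s^2 - 16*s - 12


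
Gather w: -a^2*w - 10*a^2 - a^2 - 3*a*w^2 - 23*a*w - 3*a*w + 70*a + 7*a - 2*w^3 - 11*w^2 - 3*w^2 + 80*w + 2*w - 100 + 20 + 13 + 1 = -11*a^2 + 77*a - 2*w^3 + w^2*(-3*a - 14) + w*(-a^2 - 26*a + 82) - 66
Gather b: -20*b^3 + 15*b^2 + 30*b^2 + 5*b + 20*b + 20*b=-20*b^3 + 45*b^2 + 45*b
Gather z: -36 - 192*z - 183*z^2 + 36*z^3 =36*z^3 - 183*z^2 - 192*z - 36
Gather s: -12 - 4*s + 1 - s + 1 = -5*s - 10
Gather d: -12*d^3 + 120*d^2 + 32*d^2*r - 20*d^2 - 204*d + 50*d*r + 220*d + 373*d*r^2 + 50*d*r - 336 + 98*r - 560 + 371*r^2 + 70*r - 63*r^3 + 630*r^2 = -12*d^3 + d^2*(32*r + 100) + d*(373*r^2 + 100*r + 16) - 63*r^3 + 1001*r^2 + 168*r - 896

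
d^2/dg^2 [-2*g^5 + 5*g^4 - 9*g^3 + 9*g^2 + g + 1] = -40*g^3 + 60*g^2 - 54*g + 18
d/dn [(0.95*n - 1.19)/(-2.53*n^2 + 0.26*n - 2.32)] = (2.4035*n^2 - 6.0214*n - 1.8946)/(6.4009*n^4 - 1.3156*n^3 + 11.8068*n^2 - 1.2064*n + 5.3824)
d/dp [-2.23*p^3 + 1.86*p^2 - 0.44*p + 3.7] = -6.69*p^2 + 3.72*p - 0.44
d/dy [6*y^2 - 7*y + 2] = 12*y - 7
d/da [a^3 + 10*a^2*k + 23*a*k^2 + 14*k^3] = 3*a^2 + 20*a*k + 23*k^2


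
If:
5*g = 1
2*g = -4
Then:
No Solution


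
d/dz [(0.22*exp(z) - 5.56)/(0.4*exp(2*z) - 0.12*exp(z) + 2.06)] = (-0.088*exp(2*z) + 4.448*exp(z) - 0.214)*exp(z)/(0.16*exp(4*z) - 0.096*exp(3*z) + 1.6624*exp(2*z) - 0.4944*exp(z) + 4.2436)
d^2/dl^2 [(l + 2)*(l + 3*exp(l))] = 3*l*exp(l) + 12*exp(l) + 2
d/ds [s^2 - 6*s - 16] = 2*s - 6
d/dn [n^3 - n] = 3*n^2 - 1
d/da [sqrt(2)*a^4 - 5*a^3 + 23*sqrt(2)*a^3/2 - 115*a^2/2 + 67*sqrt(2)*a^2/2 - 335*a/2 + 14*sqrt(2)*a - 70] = 4*sqrt(2)*a^3 - 15*a^2 + 69*sqrt(2)*a^2/2 - 115*a + 67*sqrt(2)*a - 335/2 + 14*sqrt(2)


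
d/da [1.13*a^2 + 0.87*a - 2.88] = 2.26*a + 0.87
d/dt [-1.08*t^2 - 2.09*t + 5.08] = -2.16*t - 2.09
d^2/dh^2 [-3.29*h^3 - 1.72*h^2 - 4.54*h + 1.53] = -19.74*h - 3.44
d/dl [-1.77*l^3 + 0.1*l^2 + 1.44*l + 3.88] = -5.31*l^2 + 0.2*l + 1.44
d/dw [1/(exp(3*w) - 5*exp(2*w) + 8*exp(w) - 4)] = (-3*exp(2*w) + 10*exp(w) - 8)*exp(w)/(exp(3*w) - 5*exp(2*w) + 8*exp(w) - 4)^2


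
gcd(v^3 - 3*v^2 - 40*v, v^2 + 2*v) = v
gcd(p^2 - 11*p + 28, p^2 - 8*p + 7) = p - 7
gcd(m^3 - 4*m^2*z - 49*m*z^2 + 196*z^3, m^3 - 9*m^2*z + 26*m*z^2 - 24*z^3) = -m + 4*z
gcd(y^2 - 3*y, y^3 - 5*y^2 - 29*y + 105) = y - 3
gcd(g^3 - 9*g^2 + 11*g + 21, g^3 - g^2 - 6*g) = g - 3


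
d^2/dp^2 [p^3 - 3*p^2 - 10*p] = 6*p - 6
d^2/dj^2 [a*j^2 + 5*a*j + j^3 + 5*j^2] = 2*a + 6*j + 10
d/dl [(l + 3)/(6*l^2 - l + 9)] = (6*l^2 - l - (l + 3)*(12*l - 1) + 9)/(6*l^2 - l + 9)^2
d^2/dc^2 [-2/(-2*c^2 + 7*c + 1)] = 4*(4*c^2 - 14*c - (4*c - 7)^2 - 2)/(-2*c^2 + 7*c + 1)^3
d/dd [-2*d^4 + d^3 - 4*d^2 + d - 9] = -8*d^3 + 3*d^2 - 8*d + 1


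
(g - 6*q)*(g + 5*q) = g^2 - g*q - 30*q^2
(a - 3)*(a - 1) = a^2 - 4*a + 3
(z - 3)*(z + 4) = z^2 + z - 12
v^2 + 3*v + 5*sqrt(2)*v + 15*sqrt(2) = (v + 3)*(v + 5*sqrt(2))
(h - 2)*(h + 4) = h^2 + 2*h - 8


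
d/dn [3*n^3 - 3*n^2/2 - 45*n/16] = 9*n^2 - 3*n - 45/16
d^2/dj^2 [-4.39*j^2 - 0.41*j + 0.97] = -8.78000000000000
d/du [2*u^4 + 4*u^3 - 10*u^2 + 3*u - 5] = 8*u^3 + 12*u^2 - 20*u + 3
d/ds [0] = 0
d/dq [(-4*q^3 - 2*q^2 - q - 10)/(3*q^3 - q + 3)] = (6*q^4 + 14*q^3 + 56*q^2 - 12*q - 13)/(9*q^6 - 6*q^4 + 18*q^3 + q^2 - 6*q + 9)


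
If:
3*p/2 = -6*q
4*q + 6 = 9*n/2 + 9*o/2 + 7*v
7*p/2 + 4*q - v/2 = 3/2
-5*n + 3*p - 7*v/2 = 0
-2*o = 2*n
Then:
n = -3/40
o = 3/40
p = 3/4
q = -3/16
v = 3/4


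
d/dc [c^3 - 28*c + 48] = 3*c^2 - 28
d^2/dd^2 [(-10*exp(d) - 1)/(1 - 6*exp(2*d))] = (360*exp(4*d) + 144*exp(3*d) + 360*exp(2*d) + 24*exp(d) + 10)*exp(d)/(216*exp(6*d) - 108*exp(4*d) + 18*exp(2*d) - 1)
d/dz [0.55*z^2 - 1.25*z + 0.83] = 1.1*z - 1.25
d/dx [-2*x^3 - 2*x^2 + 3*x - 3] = -6*x^2 - 4*x + 3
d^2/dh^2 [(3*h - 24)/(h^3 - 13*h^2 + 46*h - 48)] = 6*(3*h^2 - 15*h + 19)/(h^6 - 15*h^5 + 93*h^4 - 305*h^3 + 558*h^2 - 540*h + 216)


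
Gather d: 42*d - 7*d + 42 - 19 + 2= 35*d + 25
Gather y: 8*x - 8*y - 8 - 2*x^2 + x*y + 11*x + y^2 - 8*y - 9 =-2*x^2 + 19*x + y^2 + y*(x - 16) - 17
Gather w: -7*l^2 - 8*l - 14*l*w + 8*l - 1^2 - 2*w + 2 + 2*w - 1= -7*l^2 - 14*l*w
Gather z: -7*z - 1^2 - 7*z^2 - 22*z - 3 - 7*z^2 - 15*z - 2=-14*z^2 - 44*z - 6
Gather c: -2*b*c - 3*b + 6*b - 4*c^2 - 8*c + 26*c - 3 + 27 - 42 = 3*b - 4*c^2 + c*(18 - 2*b) - 18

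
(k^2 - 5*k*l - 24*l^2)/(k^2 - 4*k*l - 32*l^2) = (k + 3*l)/(k + 4*l)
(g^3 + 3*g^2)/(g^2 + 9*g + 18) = g^2/(g + 6)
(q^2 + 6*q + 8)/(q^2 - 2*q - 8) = (q + 4)/(q - 4)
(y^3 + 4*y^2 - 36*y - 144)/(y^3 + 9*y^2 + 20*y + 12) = (y^2 - 2*y - 24)/(y^2 + 3*y + 2)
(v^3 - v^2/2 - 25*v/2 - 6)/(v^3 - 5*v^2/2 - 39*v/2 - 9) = (v - 4)/(v - 6)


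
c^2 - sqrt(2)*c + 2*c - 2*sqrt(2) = (c + 2)*(c - sqrt(2))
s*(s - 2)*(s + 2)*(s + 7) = s^4 + 7*s^3 - 4*s^2 - 28*s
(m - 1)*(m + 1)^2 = m^3 + m^2 - m - 1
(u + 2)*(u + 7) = u^2 + 9*u + 14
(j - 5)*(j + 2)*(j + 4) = j^3 + j^2 - 22*j - 40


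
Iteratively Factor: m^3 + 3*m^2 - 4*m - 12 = (m - 2)*(m^2 + 5*m + 6) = (m - 2)*(m + 3)*(m + 2)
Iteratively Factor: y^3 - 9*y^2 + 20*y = (y - 5)*(y^2 - 4*y) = (y - 5)*(y - 4)*(y)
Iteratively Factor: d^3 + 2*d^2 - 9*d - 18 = (d + 3)*(d^2 - d - 6) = (d - 3)*(d + 3)*(d + 2)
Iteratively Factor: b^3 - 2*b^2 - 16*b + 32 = (b - 4)*(b^2 + 2*b - 8) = (b - 4)*(b - 2)*(b + 4)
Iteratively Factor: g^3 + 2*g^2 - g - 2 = (g + 1)*(g^2 + g - 2) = (g + 1)*(g + 2)*(g - 1)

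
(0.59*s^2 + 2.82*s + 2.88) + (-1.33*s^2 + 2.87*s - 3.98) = -0.74*s^2 + 5.69*s - 1.1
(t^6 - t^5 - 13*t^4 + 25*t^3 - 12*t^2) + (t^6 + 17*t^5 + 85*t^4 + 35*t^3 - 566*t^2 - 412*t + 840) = 2*t^6 + 16*t^5 + 72*t^4 + 60*t^3 - 578*t^2 - 412*t + 840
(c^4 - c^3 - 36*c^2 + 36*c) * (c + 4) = c^5 + 3*c^4 - 40*c^3 - 108*c^2 + 144*c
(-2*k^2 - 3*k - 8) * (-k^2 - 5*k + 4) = 2*k^4 + 13*k^3 + 15*k^2 + 28*k - 32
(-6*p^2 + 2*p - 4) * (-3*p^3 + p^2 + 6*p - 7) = 18*p^5 - 12*p^4 - 22*p^3 + 50*p^2 - 38*p + 28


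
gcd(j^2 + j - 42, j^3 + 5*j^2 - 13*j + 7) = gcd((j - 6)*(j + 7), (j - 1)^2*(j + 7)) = j + 7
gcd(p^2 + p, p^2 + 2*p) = p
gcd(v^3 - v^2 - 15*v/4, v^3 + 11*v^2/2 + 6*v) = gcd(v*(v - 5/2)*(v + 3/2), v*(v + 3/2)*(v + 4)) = v^2 + 3*v/2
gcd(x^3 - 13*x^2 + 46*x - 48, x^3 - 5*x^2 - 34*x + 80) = x^2 - 10*x + 16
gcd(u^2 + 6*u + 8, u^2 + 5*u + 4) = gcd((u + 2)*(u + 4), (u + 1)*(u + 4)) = u + 4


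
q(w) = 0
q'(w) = 0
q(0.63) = 0.00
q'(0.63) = 0.00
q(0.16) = 0.00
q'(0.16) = 0.00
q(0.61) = 0.00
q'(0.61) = 0.00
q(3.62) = 0.00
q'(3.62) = 0.00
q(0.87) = 0.00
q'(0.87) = 0.00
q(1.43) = 0.00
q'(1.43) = 0.00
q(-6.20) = 0.00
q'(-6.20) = 0.00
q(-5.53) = 0.00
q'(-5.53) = 0.00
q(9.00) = 0.00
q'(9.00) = 0.00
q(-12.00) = 0.00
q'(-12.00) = 0.00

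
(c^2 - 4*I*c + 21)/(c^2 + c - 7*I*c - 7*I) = (c + 3*I)/(c + 1)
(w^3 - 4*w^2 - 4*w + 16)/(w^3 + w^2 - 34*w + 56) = (w + 2)/(w + 7)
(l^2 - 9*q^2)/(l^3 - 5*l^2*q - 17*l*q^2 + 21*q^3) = (l - 3*q)/(l^2 - 8*l*q + 7*q^2)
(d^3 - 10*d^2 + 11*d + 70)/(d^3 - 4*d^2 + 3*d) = (d^3 - 10*d^2 + 11*d + 70)/(d*(d^2 - 4*d + 3))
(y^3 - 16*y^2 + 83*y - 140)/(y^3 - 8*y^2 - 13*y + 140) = (y - 4)/(y + 4)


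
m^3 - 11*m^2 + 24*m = m*(m - 8)*(m - 3)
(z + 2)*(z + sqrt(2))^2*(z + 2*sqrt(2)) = z^4 + 2*z^3 + 4*sqrt(2)*z^3 + 10*z^2 + 8*sqrt(2)*z^2 + 4*sqrt(2)*z + 20*z + 8*sqrt(2)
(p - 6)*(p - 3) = p^2 - 9*p + 18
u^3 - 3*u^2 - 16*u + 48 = (u - 4)*(u - 3)*(u + 4)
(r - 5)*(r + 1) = r^2 - 4*r - 5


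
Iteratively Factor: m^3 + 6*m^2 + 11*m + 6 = (m + 3)*(m^2 + 3*m + 2) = (m + 2)*(m + 3)*(m + 1)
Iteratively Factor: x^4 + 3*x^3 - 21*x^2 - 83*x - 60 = (x + 4)*(x^3 - x^2 - 17*x - 15) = (x + 1)*(x + 4)*(x^2 - 2*x - 15) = (x - 5)*(x + 1)*(x + 4)*(x + 3)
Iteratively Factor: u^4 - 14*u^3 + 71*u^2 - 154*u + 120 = (u - 3)*(u^3 - 11*u^2 + 38*u - 40) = (u - 3)*(u - 2)*(u^2 - 9*u + 20) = (u - 4)*(u - 3)*(u - 2)*(u - 5)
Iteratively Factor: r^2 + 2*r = (r)*(r + 2)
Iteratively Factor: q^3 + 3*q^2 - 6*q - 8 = (q - 2)*(q^2 + 5*q + 4) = (q - 2)*(q + 1)*(q + 4)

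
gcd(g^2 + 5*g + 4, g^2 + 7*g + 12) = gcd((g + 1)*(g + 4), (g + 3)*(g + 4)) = g + 4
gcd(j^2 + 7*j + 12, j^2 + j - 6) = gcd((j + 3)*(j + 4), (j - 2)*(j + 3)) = j + 3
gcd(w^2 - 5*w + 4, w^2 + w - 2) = w - 1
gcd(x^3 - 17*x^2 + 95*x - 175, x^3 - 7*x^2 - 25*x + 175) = x^2 - 12*x + 35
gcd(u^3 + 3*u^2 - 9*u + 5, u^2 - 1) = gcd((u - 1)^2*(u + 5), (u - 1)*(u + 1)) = u - 1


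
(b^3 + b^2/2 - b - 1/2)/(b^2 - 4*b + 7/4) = 2*(2*b^3 + b^2 - 2*b - 1)/(4*b^2 - 16*b + 7)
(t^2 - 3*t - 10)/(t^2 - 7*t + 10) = (t + 2)/(t - 2)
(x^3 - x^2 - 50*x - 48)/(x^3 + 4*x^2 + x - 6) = (x^3 - x^2 - 50*x - 48)/(x^3 + 4*x^2 + x - 6)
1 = 1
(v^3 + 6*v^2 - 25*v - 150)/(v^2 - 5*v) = v + 11 + 30/v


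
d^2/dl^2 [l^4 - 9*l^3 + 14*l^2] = 12*l^2 - 54*l + 28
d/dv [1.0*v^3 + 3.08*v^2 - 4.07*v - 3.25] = 3.0*v^2 + 6.16*v - 4.07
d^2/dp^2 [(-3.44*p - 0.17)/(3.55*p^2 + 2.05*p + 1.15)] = (-(3.44*p + 0.17)*(7.1*p + 2.05)*(14.2*p + 4.1) + (73.272*p + 15.311)*(3.55*p^2 + 2.05*p + 1.15))/(3.55*p^2 + 2.05*p + 1.15)^3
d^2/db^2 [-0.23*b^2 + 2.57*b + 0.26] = -0.460000000000000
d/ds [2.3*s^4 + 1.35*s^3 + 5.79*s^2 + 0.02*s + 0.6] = 9.2*s^3 + 4.05*s^2 + 11.58*s + 0.02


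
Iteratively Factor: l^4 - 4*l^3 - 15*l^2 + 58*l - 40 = (l + 4)*(l^3 - 8*l^2 + 17*l - 10) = (l - 2)*(l + 4)*(l^2 - 6*l + 5) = (l - 2)*(l - 1)*(l + 4)*(l - 5)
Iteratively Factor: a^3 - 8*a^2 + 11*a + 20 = (a + 1)*(a^2 - 9*a + 20) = (a - 5)*(a + 1)*(a - 4)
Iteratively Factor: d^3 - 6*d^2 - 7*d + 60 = (d + 3)*(d^2 - 9*d + 20) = (d - 4)*(d + 3)*(d - 5)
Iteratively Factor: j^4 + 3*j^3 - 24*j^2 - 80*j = (j)*(j^3 + 3*j^2 - 24*j - 80) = j*(j + 4)*(j^2 - j - 20) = j*(j - 5)*(j + 4)*(j + 4)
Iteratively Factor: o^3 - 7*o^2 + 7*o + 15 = (o - 3)*(o^2 - 4*o - 5) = (o - 5)*(o - 3)*(o + 1)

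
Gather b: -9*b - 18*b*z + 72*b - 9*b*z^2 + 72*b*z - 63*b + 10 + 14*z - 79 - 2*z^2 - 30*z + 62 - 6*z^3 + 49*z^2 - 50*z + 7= b*(-9*z^2 + 54*z) - 6*z^3 + 47*z^2 - 66*z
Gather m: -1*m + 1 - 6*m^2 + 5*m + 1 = -6*m^2 + 4*m + 2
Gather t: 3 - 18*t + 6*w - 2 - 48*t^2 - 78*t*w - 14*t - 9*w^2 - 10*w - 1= -48*t^2 + t*(-78*w - 32) - 9*w^2 - 4*w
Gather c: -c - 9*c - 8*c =-18*c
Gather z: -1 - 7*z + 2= 1 - 7*z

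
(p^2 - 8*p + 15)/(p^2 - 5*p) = (p - 3)/p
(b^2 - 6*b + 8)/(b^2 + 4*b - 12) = (b - 4)/(b + 6)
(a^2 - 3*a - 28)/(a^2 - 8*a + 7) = (a + 4)/(a - 1)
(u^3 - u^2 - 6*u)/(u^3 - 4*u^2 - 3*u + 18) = u/(u - 3)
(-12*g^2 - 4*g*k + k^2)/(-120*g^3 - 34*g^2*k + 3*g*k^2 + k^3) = (2*g + k)/(20*g^2 + 9*g*k + k^2)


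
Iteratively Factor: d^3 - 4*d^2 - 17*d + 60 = (d + 4)*(d^2 - 8*d + 15) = (d - 5)*(d + 4)*(d - 3)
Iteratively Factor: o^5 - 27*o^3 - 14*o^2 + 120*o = (o)*(o^4 - 27*o^2 - 14*o + 120) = o*(o - 2)*(o^3 + 2*o^2 - 23*o - 60) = o*(o - 2)*(o + 3)*(o^2 - o - 20) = o*(o - 2)*(o + 3)*(o + 4)*(o - 5)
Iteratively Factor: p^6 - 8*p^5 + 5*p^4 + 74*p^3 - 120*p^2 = (p - 2)*(p^5 - 6*p^4 - 7*p^3 + 60*p^2) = p*(p - 2)*(p^4 - 6*p^3 - 7*p^2 + 60*p) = p*(p - 2)*(p + 3)*(p^3 - 9*p^2 + 20*p) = p*(p - 4)*(p - 2)*(p + 3)*(p^2 - 5*p) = p^2*(p - 4)*(p - 2)*(p + 3)*(p - 5)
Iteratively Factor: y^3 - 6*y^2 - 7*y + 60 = (y + 3)*(y^2 - 9*y + 20) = (y - 4)*(y + 3)*(y - 5)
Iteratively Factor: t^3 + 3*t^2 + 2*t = (t + 1)*(t^2 + 2*t) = t*(t + 1)*(t + 2)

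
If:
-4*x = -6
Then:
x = 3/2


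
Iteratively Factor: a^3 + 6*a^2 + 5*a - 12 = (a + 4)*(a^2 + 2*a - 3) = (a - 1)*(a + 4)*(a + 3)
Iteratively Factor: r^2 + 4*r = (r)*(r + 4)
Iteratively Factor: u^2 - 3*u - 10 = (u - 5)*(u + 2)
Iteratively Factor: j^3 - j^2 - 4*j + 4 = (j - 2)*(j^2 + j - 2) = (j - 2)*(j + 2)*(j - 1)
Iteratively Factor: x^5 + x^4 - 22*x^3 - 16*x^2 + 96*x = (x - 2)*(x^4 + 3*x^3 - 16*x^2 - 48*x) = x*(x - 2)*(x^3 + 3*x^2 - 16*x - 48) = x*(x - 2)*(x + 4)*(x^2 - x - 12) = x*(x - 4)*(x - 2)*(x + 4)*(x + 3)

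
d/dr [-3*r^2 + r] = 1 - 6*r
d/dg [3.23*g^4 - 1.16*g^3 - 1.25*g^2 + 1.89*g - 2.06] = 12.92*g^3 - 3.48*g^2 - 2.5*g + 1.89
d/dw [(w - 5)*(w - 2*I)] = 2*w - 5 - 2*I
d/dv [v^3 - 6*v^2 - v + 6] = 3*v^2 - 12*v - 1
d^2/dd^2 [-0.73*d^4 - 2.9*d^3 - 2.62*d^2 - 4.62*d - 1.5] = -8.76*d^2 - 17.4*d - 5.24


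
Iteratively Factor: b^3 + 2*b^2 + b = (b + 1)*(b^2 + b) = (b + 1)^2*(b)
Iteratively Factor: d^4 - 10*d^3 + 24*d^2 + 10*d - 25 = (d - 5)*(d^3 - 5*d^2 - d + 5) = (d - 5)*(d - 1)*(d^2 - 4*d - 5) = (d - 5)*(d - 1)*(d + 1)*(d - 5)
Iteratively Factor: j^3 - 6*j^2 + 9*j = (j - 3)*(j^2 - 3*j) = (j - 3)^2*(j)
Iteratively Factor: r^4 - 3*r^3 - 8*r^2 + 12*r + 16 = (r - 4)*(r^3 + r^2 - 4*r - 4) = (r - 4)*(r + 1)*(r^2 - 4) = (r - 4)*(r + 1)*(r + 2)*(r - 2)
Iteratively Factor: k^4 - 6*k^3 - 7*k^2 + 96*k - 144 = (k + 4)*(k^3 - 10*k^2 + 33*k - 36) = (k - 4)*(k + 4)*(k^2 - 6*k + 9) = (k - 4)*(k - 3)*(k + 4)*(k - 3)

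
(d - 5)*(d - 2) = d^2 - 7*d + 10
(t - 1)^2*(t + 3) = t^3 + t^2 - 5*t + 3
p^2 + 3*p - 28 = (p - 4)*(p + 7)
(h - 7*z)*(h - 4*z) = h^2 - 11*h*z + 28*z^2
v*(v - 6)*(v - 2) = v^3 - 8*v^2 + 12*v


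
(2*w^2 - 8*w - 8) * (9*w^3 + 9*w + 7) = 18*w^5 - 72*w^4 - 54*w^3 - 58*w^2 - 128*w - 56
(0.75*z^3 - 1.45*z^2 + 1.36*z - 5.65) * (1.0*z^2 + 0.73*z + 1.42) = 0.75*z^5 - 0.9025*z^4 + 1.3665*z^3 - 6.7162*z^2 - 2.1933*z - 8.023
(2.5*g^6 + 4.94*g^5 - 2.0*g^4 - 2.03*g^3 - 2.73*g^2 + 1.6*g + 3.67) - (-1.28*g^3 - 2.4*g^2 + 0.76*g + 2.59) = 2.5*g^6 + 4.94*g^5 - 2.0*g^4 - 0.75*g^3 - 0.33*g^2 + 0.84*g + 1.08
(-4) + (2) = -2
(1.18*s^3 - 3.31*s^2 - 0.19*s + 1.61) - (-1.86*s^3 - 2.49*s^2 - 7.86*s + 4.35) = 3.04*s^3 - 0.82*s^2 + 7.67*s - 2.74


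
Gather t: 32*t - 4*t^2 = -4*t^2 + 32*t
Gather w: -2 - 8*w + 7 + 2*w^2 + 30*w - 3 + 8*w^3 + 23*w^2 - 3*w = 8*w^3 + 25*w^2 + 19*w + 2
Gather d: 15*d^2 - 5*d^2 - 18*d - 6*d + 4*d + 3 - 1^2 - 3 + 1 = 10*d^2 - 20*d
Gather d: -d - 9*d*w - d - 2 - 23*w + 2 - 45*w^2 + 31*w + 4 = d*(-9*w - 2) - 45*w^2 + 8*w + 4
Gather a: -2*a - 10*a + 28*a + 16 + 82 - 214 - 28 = 16*a - 144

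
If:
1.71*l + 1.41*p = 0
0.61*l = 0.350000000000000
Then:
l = 0.57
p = -0.70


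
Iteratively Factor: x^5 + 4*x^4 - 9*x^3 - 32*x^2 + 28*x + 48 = (x + 4)*(x^4 - 9*x^2 + 4*x + 12) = (x - 2)*(x + 4)*(x^3 + 2*x^2 - 5*x - 6) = (x - 2)*(x + 1)*(x + 4)*(x^2 + x - 6) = (x - 2)*(x + 1)*(x + 3)*(x + 4)*(x - 2)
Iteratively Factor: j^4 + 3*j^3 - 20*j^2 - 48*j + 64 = (j + 4)*(j^3 - j^2 - 16*j + 16) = (j + 4)^2*(j^2 - 5*j + 4) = (j - 4)*(j + 4)^2*(j - 1)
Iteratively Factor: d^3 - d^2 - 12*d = (d + 3)*(d^2 - 4*d) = (d - 4)*(d + 3)*(d)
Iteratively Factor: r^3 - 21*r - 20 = (r - 5)*(r^2 + 5*r + 4) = (r - 5)*(r + 1)*(r + 4)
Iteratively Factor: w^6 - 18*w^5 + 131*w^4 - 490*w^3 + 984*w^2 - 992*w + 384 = (w - 4)*(w^5 - 14*w^4 + 75*w^3 - 190*w^2 + 224*w - 96) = (w - 4)^2*(w^4 - 10*w^3 + 35*w^2 - 50*w + 24) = (w - 4)^3*(w^3 - 6*w^2 + 11*w - 6) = (w - 4)^3*(w - 3)*(w^2 - 3*w + 2) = (w - 4)^3*(w - 3)*(w - 1)*(w - 2)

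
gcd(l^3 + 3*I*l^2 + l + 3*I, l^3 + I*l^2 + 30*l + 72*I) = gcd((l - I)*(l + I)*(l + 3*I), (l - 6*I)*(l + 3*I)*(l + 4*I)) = l + 3*I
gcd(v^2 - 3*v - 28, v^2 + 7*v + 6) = 1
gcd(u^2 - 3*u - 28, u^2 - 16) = u + 4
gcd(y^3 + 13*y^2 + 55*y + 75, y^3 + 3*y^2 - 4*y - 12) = y + 3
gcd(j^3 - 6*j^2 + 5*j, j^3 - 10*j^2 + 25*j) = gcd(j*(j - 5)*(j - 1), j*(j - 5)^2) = j^2 - 5*j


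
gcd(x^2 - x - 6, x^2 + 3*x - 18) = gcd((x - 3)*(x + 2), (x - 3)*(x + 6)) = x - 3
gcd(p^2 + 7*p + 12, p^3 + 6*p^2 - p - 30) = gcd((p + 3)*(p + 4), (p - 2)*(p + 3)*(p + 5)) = p + 3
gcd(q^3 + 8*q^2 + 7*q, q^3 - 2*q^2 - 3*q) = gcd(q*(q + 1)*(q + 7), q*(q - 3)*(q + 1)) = q^2 + q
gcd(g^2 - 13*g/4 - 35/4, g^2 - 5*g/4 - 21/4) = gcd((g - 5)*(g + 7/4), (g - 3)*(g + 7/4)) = g + 7/4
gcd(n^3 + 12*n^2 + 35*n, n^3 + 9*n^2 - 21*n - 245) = n + 7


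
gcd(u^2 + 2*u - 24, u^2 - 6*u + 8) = u - 4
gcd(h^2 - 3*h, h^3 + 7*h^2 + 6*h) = h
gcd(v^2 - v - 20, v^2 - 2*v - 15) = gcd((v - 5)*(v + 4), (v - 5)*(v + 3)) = v - 5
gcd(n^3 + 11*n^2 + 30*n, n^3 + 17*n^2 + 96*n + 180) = n^2 + 11*n + 30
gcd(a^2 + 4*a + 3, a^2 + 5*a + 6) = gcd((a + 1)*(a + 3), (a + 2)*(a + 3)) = a + 3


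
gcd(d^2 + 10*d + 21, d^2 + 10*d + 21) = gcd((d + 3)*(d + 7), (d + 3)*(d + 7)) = d^2 + 10*d + 21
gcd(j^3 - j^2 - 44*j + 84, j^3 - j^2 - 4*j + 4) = j - 2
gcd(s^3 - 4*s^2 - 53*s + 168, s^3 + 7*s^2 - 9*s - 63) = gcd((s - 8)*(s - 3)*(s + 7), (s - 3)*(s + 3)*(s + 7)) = s^2 + 4*s - 21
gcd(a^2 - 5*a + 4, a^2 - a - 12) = a - 4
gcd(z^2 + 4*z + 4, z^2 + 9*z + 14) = z + 2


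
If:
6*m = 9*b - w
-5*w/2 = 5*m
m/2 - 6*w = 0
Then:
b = 0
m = 0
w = 0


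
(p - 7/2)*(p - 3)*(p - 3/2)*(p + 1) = p^4 - 7*p^3 + 49*p^2/4 + 9*p/2 - 63/4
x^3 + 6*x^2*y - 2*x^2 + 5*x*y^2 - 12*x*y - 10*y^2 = (x - 2)*(x + y)*(x + 5*y)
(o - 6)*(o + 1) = o^2 - 5*o - 6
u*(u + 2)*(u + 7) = u^3 + 9*u^2 + 14*u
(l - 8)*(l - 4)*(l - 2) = l^3 - 14*l^2 + 56*l - 64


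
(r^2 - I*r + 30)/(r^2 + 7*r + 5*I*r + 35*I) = (r - 6*I)/(r + 7)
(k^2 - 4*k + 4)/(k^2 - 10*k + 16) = (k - 2)/(k - 8)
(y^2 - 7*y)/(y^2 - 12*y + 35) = y/(y - 5)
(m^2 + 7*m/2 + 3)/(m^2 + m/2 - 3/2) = (m + 2)/(m - 1)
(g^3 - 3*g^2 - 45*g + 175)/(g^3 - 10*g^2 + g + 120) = (g^2 + 2*g - 35)/(g^2 - 5*g - 24)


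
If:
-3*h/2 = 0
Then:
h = 0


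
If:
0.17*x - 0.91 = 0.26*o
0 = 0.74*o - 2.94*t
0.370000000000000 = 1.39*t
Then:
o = 1.06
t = 0.27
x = 6.97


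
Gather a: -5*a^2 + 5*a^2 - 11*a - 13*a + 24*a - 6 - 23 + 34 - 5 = 0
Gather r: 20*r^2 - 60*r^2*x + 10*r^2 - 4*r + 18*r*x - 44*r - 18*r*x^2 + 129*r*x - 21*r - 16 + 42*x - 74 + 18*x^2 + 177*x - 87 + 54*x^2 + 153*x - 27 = r^2*(30 - 60*x) + r*(-18*x^2 + 147*x - 69) + 72*x^2 + 372*x - 204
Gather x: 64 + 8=72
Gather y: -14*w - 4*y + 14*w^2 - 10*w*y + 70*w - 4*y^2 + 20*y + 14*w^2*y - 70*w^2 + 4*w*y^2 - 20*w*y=-56*w^2 + 56*w + y^2*(4*w - 4) + y*(14*w^2 - 30*w + 16)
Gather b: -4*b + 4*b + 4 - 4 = 0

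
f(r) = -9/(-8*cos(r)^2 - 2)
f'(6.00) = -0.44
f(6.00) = 0.96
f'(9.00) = -0.72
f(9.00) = 1.04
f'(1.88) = -5.56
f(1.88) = 3.28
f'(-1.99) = 4.84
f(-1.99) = 2.71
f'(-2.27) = 2.51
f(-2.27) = 1.69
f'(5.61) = -1.48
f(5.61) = 1.31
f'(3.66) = 0.96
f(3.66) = 1.12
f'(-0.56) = -1.08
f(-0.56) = 1.16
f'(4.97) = -5.59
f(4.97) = 3.57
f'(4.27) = 4.64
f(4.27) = 2.60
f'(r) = 144*sin(r)*cos(r)/(-8*cos(r)^2 - 2)^2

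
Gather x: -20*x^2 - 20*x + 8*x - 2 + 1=-20*x^2 - 12*x - 1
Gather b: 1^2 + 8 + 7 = 16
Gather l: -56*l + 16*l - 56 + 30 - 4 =-40*l - 30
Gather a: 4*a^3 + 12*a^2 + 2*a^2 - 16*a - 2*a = 4*a^3 + 14*a^2 - 18*a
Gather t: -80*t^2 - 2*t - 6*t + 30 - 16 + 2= -80*t^2 - 8*t + 16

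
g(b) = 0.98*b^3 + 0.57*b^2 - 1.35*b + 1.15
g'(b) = 2.94*b^2 + 1.14*b - 1.35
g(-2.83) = -12.68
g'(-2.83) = 18.97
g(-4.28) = -59.47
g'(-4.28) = 47.63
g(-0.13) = 1.33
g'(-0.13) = -1.45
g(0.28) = 0.84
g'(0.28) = -0.80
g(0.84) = 1.00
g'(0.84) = 1.68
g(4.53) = 97.83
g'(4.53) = 64.15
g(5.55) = 178.75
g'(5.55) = 95.54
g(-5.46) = -134.00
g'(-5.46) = 80.07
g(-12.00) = -1594.01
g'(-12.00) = 408.33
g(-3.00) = -16.13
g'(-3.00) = 21.69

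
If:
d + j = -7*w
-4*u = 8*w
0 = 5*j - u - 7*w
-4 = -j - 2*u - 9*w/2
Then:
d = -64/3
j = 8/3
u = -16/3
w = 8/3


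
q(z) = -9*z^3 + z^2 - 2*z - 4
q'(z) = -27*z^2 + 2*z - 2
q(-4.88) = 1075.50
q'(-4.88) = -654.75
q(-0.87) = 4.42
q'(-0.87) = -24.18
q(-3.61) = 439.67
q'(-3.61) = -361.09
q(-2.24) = 106.65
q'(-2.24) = -141.96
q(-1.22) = 16.27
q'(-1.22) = -44.63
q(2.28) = -110.03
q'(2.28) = -137.80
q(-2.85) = 218.16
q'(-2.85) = -227.01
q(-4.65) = 931.82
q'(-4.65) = -595.11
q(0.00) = -4.00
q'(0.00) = -2.00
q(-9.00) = 6656.00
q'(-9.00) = -2207.00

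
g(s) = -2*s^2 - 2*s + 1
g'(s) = -4*s - 2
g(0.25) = 0.38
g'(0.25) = -3.00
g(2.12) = -12.23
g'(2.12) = -10.48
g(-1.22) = 0.46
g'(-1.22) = 2.88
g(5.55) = -71.70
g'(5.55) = -24.20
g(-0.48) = 1.50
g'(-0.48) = -0.08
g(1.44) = -6.03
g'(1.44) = -7.76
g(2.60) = -17.72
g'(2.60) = -12.40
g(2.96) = -22.44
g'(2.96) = -13.84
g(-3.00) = -11.00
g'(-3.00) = 10.00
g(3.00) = -23.00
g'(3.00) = -14.00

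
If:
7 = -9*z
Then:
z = -7/9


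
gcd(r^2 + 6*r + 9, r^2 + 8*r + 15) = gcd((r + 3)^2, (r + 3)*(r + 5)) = r + 3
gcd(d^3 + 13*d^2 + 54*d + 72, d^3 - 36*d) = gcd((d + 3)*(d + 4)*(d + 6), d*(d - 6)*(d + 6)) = d + 6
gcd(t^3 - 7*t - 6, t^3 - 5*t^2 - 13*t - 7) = t + 1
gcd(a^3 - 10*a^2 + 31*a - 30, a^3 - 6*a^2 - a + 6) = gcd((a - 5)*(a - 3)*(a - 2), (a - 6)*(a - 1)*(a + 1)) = 1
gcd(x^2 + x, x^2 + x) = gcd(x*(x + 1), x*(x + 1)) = x^2 + x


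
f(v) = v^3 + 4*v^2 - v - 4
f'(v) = 3*v^2 + 8*v - 1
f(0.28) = -3.94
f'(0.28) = 1.48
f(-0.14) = -3.78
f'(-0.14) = -2.06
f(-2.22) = 6.99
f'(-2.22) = -3.97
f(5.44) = 269.92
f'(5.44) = 131.30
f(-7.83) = -230.98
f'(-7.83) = 120.29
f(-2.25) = 7.11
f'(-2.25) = -3.81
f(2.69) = 41.72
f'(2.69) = 42.23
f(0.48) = -3.45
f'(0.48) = 3.53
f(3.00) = 56.00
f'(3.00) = 50.00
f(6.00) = 350.00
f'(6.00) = 155.00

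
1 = 1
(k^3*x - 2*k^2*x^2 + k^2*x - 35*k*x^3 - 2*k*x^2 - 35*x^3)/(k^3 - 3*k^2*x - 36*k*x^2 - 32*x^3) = x*(-k^3 + 2*k^2*x - k^2 + 35*k*x^2 + 2*k*x + 35*x^2)/(-k^3 + 3*k^2*x + 36*k*x^2 + 32*x^3)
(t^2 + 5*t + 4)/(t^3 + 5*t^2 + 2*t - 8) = (t + 1)/(t^2 + t - 2)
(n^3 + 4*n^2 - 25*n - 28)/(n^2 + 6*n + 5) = (n^2 + 3*n - 28)/(n + 5)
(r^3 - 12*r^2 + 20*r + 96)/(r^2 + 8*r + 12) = (r^2 - 14*r + 48)/(r + 6)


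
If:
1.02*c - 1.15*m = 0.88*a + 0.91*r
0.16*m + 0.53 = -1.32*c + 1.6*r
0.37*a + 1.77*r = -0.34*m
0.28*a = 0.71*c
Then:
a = -0.74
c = -0.29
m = 0.22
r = 0.11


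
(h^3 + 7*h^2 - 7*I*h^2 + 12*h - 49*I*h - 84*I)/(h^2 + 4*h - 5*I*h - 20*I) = (h^2 + h*(3 - 7*I) - 21*I)/(h - 5*I)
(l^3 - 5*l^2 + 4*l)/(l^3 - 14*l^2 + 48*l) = (l^2 - 5*l + 4)/(l^2 - 14*l + 48)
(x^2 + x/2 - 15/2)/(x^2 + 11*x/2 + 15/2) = (2*x - 5)/(2*x + 5)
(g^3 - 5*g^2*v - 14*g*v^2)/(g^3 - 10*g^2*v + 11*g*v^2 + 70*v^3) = g/(g - 5*v)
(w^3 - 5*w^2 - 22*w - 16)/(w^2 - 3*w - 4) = (w^2 - 6*w - 16)/(w - 4)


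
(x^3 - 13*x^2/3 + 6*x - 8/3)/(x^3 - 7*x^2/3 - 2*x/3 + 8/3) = (x - 1)/(x + 1)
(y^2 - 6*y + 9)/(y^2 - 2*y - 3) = (y - 3)/(y + 1)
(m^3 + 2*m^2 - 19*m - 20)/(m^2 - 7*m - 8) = (m^2 + m - 20)/(m - 8)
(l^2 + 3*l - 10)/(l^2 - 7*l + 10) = (l + 5)/(l - 5)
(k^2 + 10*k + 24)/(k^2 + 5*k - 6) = (k + 4)/(k - 1)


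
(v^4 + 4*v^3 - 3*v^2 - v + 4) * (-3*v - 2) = -3*v^5 - 14*v^4 + v^3 + 9*v^2 - 10*v - 8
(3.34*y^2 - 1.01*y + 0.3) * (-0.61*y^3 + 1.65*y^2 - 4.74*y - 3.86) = -2.0374*y^5 + 6.1271*y^4 - 17.6811*y^3 - 7.61*y^2 + 2.4766*y - 1.158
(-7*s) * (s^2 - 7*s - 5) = -7*s^3 + 49*s^2 + 35*s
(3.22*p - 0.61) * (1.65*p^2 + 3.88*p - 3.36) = 5.313*p^3 + 11.4871*p^2 - 13.186*p + 2.0496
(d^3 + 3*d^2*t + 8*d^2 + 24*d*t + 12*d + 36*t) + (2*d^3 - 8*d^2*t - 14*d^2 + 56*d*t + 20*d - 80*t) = 3*d^3 - 5*d^2*t - 6*d^2 + 80*d*t + 32*d - 44*t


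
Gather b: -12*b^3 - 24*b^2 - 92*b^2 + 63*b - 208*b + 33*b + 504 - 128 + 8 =-12*b^3 - 116*b^2 - 112*b + 384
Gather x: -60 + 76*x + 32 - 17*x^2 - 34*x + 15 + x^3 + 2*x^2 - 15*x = x^3 - 15*x^2 + 27*x - 13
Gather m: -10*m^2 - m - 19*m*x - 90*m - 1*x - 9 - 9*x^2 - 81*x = -10*m^2 + m*(-19*x - 91) - 9*x^2 - 82*x - 9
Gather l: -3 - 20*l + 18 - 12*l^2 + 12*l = -12*l^2 - 8*l + 15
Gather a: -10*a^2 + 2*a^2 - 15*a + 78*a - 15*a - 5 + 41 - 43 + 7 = -8*a^2 + 48*a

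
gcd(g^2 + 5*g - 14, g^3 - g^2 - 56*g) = g + 7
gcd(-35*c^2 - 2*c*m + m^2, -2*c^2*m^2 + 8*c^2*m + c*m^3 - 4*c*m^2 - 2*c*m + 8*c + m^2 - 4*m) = 1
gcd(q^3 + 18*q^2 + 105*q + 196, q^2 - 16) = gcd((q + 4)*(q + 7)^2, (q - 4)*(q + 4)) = q + 4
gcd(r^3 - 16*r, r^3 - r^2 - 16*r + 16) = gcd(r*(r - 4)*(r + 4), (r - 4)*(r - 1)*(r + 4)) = r^2 - 16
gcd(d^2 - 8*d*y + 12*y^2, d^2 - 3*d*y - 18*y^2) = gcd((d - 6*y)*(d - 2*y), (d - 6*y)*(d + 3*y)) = -d + 6*y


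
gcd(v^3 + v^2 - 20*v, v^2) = v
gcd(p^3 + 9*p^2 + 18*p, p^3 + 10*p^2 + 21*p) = p^2 + 3*p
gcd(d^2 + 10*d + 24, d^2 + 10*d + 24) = d^2 + 10*d + 24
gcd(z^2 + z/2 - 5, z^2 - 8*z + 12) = z - 2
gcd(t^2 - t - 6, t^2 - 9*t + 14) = 1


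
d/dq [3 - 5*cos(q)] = 5*sin(q)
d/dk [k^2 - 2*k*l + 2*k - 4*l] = 2*k - 2*l + 2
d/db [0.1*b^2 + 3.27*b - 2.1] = 0.2*b + 3.27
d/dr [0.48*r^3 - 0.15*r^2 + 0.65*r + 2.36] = 1.44*r^2 - 0.3*r + 0.65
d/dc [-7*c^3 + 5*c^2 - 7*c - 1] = -21*c^2 + 10*c - 7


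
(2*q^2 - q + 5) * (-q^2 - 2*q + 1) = -2*q^4 - 3*q^3 - q^2 - 11*q + 5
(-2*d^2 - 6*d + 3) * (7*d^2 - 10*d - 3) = -14*d^4 - 22*d^3 + 87*d^2 - 12*d - 9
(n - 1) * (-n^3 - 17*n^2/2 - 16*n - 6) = -n^4 - 15*n^3/2 - 15*n^2/2 + 10*n + 6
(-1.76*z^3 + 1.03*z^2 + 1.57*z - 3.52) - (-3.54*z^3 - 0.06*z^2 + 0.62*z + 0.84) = 1.78*z^3 + 1.09*z^2 + 0.95*z - 4.36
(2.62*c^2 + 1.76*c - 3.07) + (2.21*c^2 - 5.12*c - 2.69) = 4.83*c^2 - 3.36*c - 5.76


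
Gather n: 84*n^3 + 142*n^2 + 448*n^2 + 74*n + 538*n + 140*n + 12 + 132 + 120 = 84*n^3 + 590*n^2 + 752*n + 264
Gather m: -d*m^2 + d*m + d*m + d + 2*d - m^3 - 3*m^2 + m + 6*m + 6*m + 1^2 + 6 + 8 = 3*d - m^3 + m^2*(-d - 3) + m*(2*d + 13) + 15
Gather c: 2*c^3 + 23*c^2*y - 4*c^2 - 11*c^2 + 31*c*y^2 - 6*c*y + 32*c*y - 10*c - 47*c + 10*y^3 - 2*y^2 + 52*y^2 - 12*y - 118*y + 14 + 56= 2*c^3 + c^2*(23*y - 15) + c*(31*y^2 + 26*y - 57) + 10*y^3 + 50*y^2 - 130*y + 70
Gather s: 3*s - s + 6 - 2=2*s + 4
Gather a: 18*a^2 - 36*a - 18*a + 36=18*a^2 - 54*a + 36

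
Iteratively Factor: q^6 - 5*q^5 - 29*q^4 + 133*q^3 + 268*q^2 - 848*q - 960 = (q - 5)*(q^5 - 29*q^3 - 12*q^2 + 208*q + 192) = (q - 5)*(q + 3)*(q^4 - 3*q^3 - 20*q^2 + 48*q + 64) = (q - 5)*(q - 4)*(q + 3)*(q^3 + q^2 - 16*q - 16) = (q - 5)*(q - 4)^2*(q + 3)*(q^2 + 5*q + 4) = (q - 5)*(q - 4)^2*(q + 1)*(q + 3)*(q + 4)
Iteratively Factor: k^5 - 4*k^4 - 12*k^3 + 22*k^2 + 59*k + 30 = (k + 1)*(k^4 - 5*k^3 - 7*k^2 + 29*k + 30) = (k - 3)*(k + 1)*(k^3 - 2*k^2 - 13*k - 10) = (k - 3)*(k + 1)^2*(k^2 - 3*k - 10) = (k - 5)*(k - 3)*(k + 1)^2*(k + 2)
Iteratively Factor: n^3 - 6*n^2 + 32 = (n + 2)*(n^2 - 8*n + 16) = (n - 4)*(n + 2)*(n - 4)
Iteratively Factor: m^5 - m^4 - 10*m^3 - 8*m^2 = (m + 2)*(m^4 - 3*m^3 - 4*m^2) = m*(m + 2)*(m^3 - 3*m^2 - 4*m) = m*(m + 1)*(m + 2)*(m^2 - 4*m) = m*(m - 4)*(m + 1)*(m + 2)*(m)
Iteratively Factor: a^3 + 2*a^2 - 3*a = (a + 3)*(a^2 - a) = a*(a + 3)*(a - 1)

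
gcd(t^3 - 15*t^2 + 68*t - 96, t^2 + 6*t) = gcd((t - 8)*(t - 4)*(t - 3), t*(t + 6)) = 1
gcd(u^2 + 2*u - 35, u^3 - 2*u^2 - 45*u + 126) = u + 7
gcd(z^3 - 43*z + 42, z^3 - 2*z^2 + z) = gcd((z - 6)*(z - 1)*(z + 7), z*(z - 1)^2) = z - 1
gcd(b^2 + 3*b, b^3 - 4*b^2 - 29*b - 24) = b + 3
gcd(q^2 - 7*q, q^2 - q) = q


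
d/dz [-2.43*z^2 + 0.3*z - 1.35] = 0.3 - 4.86*z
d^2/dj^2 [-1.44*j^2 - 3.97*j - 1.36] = -2.88000000000000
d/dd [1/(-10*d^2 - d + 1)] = (20*d + 1)/(10*d^2 + d - 1)^2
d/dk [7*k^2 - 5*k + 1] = 14*k - 5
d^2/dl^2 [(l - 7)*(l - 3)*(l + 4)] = 6*l - 12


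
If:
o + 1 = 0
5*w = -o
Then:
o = -1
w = 1/5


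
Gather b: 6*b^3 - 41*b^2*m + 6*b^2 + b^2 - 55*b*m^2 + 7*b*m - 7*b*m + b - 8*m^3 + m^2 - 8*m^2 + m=6*b^3 + b^2*(7 - 41*m) + b*(1 - 55*m^2) - 8*m^3 - 7*m^2 + m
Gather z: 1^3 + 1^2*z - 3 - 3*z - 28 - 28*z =-30*z - 30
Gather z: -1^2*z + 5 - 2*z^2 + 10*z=-2*z^2 + 9*z + 5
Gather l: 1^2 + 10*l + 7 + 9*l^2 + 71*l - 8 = 9*l^2 + 81*l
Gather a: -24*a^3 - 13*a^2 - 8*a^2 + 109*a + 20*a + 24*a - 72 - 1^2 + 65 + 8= -24*a^3 - 21*a^2 + 153*a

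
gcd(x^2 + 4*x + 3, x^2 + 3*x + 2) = x + 1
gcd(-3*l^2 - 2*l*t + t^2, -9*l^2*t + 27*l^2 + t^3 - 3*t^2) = -3*l + t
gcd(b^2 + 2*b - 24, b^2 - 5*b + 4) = b - 4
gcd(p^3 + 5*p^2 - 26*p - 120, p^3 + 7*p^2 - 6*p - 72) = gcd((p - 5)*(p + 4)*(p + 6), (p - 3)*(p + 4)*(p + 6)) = p^2 + 10*p + 24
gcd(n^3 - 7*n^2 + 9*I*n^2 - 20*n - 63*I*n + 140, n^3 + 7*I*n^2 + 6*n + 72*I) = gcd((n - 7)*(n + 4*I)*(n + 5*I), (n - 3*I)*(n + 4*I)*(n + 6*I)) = n + 4*I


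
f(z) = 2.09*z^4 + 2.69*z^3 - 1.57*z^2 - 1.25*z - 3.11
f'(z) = 8.36*z^3 + 8.07*z^2 - 3.14*z - 1.25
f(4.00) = 673.97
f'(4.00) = 650.35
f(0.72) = -3.26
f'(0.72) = 3.79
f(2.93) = 201.45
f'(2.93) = 269.12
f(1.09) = 0.10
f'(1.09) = 15.74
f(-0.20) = -2.94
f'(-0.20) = -0.37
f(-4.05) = 359.80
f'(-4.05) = -411.52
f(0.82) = -2.76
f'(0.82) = 6.21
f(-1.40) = -3.79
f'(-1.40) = -3.98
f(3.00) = 220.93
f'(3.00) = 287.68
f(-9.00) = 11632.45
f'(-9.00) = -5413.76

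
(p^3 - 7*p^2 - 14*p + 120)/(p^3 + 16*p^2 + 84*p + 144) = (p^2 - 11*p + 30)/(p^2 + 12*p + 36)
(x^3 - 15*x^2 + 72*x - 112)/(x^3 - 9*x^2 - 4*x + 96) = (x^2 - 11*x + 28)/(x^2 - 5*x - 24)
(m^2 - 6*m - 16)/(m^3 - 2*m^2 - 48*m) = (m + 2)/(m*(m + 6))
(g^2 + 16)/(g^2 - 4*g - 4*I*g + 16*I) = (g + 4*I)/(g - 4)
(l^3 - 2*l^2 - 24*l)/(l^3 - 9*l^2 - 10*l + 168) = l/(l - 7)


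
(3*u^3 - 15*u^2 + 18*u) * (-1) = -3*u^3 + 15*u^2 - 18*u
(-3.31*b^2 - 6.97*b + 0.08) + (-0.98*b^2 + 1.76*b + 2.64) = -4.29*b^2 - 5.21*b + 2.72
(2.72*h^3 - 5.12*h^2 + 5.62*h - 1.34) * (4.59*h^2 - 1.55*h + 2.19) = 12.4848*h^5 - 27.7168*h^4 + 39.6886*h^3 - 26.0744*h^2 + 14.3848*h - 2.9346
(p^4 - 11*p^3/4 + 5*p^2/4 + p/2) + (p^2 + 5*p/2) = p^4 - 11*p^3/4 + 9*p^2/4 + 3*p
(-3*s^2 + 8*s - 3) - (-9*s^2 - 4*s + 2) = 6*s^2 + 12*s - 5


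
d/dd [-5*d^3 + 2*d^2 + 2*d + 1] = -15*d^2 + 4*d + 2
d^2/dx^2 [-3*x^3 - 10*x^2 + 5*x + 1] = -18*x - 20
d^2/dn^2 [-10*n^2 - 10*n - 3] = -20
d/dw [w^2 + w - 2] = 2*w + 1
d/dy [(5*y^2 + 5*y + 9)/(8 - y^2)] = (5*y^2 + 98*y + 40)/(y^4 - 16*y^2 + 64)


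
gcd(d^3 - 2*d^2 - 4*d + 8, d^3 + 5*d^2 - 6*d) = 1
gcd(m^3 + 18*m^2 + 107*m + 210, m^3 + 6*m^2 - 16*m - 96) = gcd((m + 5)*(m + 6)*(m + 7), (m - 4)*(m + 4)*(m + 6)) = m + 6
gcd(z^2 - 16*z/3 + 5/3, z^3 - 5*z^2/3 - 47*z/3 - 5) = z - 5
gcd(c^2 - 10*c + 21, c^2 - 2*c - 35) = c - 7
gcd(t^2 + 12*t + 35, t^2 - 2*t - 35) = t + 5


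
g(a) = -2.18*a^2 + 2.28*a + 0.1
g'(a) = 2.28 - 4.36*a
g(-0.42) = -1.24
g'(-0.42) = 4.11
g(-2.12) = -14.53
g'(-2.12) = 11.52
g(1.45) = -1.18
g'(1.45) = -4.04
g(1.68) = -2.22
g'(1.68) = -5.04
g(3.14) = -14.23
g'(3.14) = -11.41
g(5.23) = -47.60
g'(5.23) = -20.52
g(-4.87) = -62.71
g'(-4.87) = 23.51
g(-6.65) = -111.47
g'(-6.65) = 31.27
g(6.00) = -64.70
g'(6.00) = -23.88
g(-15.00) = -524.60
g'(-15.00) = 67.68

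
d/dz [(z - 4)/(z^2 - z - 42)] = (z^2 - z - (z - 4)*(2*z - 1) - 42)/(-z^2 + z + 42)^2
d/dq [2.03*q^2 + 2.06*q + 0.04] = 4.06*q + 2.06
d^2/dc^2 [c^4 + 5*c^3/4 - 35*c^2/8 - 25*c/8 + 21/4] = 12*c^2 + 15*c/2 - 35/4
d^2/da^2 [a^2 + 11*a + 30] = 2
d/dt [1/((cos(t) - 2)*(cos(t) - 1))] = (2*cos(t) - 3)*sin(t)/((cos(t) - 2)^2*(cos(t) - 1)^2)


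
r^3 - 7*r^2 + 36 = (r - 6)*(r - 3)*(r + 2)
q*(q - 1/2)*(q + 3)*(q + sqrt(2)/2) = q^4 + sqrt(2)*q^3/2 + 5*q^3/2 - 3*q^2/2 + 5*sqrt(2)*q^2/4 - 3*sqrt(2)*q/4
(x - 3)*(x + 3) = x^2 - 9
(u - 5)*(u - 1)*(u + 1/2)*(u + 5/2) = u^4 - 3*u^3 - 47*u^2/4 + 15*u/2 + 25/4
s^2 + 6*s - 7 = (s - 1)*(s + 7)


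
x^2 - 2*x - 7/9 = (x - 7/3)*(x + 1/3)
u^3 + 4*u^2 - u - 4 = (u - 1)*(u + 1)*(u + 4)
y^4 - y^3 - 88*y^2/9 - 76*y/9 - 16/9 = (y - 4)*(y + 1/3)*(y + 2/3)*(y + 2)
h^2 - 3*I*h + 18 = (h - 6*I)*(h + 3*I)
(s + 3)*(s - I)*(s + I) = s^3 + 3*s^2 + s + 3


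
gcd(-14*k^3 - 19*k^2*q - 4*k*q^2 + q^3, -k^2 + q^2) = k + q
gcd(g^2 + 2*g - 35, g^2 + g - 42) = g + 7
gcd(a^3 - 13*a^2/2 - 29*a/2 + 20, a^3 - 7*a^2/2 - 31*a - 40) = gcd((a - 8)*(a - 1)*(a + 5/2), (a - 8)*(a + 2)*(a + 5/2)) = a^2 - 11*a/2 - 20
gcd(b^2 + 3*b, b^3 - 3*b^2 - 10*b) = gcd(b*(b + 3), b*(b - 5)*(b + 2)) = b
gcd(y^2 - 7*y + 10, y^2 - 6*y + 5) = y - 5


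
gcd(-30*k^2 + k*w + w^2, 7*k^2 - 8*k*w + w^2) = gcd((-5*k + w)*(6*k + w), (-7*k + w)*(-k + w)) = 1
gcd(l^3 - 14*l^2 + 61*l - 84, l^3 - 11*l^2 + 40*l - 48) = l^2 - 7*l + 12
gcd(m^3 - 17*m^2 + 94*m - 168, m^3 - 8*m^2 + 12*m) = m - 6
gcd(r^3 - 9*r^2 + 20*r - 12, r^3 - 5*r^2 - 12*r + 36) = r^2 - 8*r + 12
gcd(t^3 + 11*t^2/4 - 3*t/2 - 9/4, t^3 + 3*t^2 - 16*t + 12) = t - 1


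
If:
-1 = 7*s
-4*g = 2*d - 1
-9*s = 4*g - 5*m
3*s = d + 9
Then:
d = -66/7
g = 139/28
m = 26/7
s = -1/7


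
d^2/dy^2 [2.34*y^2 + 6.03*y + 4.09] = 4.68000000000000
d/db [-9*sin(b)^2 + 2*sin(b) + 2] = 2*(1 - 9*sin(b))*cos(b)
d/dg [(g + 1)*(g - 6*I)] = 2*g + 1 - 6*I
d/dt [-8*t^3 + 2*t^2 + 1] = 4*t*(1 - 6*t)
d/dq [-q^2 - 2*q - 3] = -2*q - 2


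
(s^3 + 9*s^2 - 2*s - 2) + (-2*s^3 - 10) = -s^3 + 9*s^2 - 2*s - 12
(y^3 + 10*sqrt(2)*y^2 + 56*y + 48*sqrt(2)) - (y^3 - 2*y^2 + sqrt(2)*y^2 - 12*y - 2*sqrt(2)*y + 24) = 2*y^2 + 9*sqrt(2)*y^2 + 2*sqrt(2)*y + 68*y - 24 + 48*sqrt(2)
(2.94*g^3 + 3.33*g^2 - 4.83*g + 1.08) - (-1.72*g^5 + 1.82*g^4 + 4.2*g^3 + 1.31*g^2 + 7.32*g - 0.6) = 1.72*g^5 - 1.82*g^4 - 1.26*g^3 + 2.02*g^2 - 12.15*g + 1.68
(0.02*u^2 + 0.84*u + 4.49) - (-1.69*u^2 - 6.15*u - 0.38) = 1.71*u^2 + 6.99*u + 4.87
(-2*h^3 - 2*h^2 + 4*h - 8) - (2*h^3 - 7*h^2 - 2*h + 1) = -4*h^3 + 5*h^2 + 6*h - 9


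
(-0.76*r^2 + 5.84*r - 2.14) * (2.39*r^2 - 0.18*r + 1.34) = -1.8164*r^4 + 14.0944*r^3 - 7.1842*r^2 + 8.2108*r - 2.8676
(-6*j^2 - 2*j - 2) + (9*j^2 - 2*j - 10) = 3*j^2 - 4*j - 12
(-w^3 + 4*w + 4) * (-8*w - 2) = 8*w^4 + 2*w^3 - 32*w^2 - 40*w - 8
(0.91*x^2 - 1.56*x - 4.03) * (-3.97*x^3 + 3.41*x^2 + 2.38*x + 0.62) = -3.6127*x^5 + 9.2963*x^4 + 12.8453*x^3 - 16.8909*x^2 - 10.5586*x - 2.4986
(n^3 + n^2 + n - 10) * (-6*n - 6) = -6*n^4 - 12*n^3 - 12*n^2 + 54*n + 60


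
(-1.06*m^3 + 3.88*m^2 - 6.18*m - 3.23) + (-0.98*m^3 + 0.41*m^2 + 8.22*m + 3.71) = -2.04*m^3 + 4.29*m^2 + 2.04*m + 0.48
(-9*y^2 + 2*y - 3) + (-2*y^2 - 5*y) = -11*y^2 - 3*y - 3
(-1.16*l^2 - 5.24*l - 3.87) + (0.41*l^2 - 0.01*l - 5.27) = -0.75*l^2 - 5.25*l - 9.14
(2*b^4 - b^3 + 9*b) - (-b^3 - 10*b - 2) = 2*b^4 + 19*b + 2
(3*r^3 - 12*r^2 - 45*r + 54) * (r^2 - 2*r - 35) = 3*r^5 - 18*r^4 - 126*r^3 + 564*r^2 + 1467*r - 1890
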